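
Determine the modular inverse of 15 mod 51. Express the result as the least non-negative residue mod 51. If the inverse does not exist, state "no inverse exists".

no inverse exists

Compute gcd(15, 51):
51 = 3*15 + 6
15 = 2*6 + 3
6 = 2*3 + 0
Since gcd = 3 > 1, 15 is not a unit mod 51.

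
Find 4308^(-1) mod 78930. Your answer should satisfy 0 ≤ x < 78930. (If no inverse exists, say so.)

Compute gcd(4308, 78930):
78930 = 18*4308 + 1386
4308 = 3*1386 + 150
1386 = 9*150 + 36
150 = 4*36 + 6
36 = 6*6 + 0
Since gcd = 6 > 1, 4308 is not a unit mod 78930.

no inverse exists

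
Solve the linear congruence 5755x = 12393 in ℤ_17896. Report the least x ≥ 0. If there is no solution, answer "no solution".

7627

First find gcd(5755, 17896):
17896 = 3·5755 + 631
5755 = 9·631 + 76
631 = 8·76 + 23
76 = 3·23 + 7
23 = 3·7 + 2
7 = 3·2 + 1
2 = 2·1 + 0
gcd = 1, so a unique solution mod 17896 exists.
Back-substitute for the Bézout coefficients:
1 = 7 − 3·2
1 = −3·23 + 10·7
1 = 10·76 − 33·23
1 = −33·631 + 274·76
1 = 274·5755 − 2499·631
1 = −2499·17896 + 7771·5755
So 5755·(7771) ≡ 1 (mod 17896), giving 5755⁻¹ ≡ 7771.
x ≡ 5755⁻¹·12393 ≡ 7771·12393 ≡ 7627 (mod 17896).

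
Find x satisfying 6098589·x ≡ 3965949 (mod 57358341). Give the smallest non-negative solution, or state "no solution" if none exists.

First find gcd(6098589, 57358341):
57358341 = 9*6098589 + 2471040
6098589 = 2*2471040 + 1156509
2471040 = 2*1156509 + 158022
1156509 = 7*158022 + 50355
158022 = 3*50355 + 6957
50355 = 7*6957 + 1656
6957 = 4*1656 + 333
1656 = 4*333 + 324
333 = 1*324 + 9
324 = 36*9 + 0
gcd = 9 and 9 | 3965949, so solutions exist. Divide through by 9: 677621x ≡ 440661 (mod 6373149).
Now find 677621⁻¹ mod 6373149:
6373149 = 9*677621 + 274560
677621 = 2*274560 + 128501
274560 = 2*128501 + 17558
128501 = 7*17558 + 5595
17558 = 3*5595 + 773
5595 = 7*773 + 184
773 = 4*184 + 37
184 = 4*37 + 36
37 = 1*36 + 1
36 = 36*1 + 0
Back-substitute:
1 = 37 − 36
1 = −184 + 5·37
1 = 5·773 − 21·184
1 = −21·5595 + 152·773
1 = 152·17558 − 477·5595
1 = −477·128501 + 3491·17558
1 = 3491·274560 − 7459·128501
1 = −7459·677621 + 18409·274560
1 = 18409·6373149 − 173140·677621
So 677621·(-173140) ≡ 1 (mod 6373149), i.e. 677621⁻¹ ≡ 6200009.
Then x ≡ 6200009·440661 ≡ 3294288 (mod 6373149); the smallest non-negative solution is x = 3294288.

3294288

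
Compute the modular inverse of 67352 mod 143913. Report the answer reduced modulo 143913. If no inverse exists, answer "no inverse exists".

Apply the Euclidean algorithm to 143913 and 67352:
143913 = 2·67352 + 9209
67352 = 7·9209 + 2889
9209 = 3·2889 + 542
2889 = 5·542 + 179
542 = 3·179 + 5
179 = 35·5 + 4
5 = 1·4 + 1
4 = 4·1 + 0
gcd = 1, so the inverse exists. Back-substitute:
1 = 5 − 4
1 = −179 + 36·5
1 = 36·542 − 109·179
1 = −109·2889 + 581·542
1 = 581·9209 − 1852·2889
1 = −1852·67352 + 13545·9209
1 = 13545·143913 − 28942·67352
Hence 67352⁻¹ ≡ -28942 ≡ 114971 (mod 143913).

114971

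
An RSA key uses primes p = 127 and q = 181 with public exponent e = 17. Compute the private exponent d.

φ(n) = (p−1)(q−1) = 126·180 = 22680.
Need d with 17·d ≡ 1 (mod 22680). Apply the extended Euclidean algorithm:
22680 = 1334×17 + 2
17 = 8×2 + 1
2 = 2×1 + 0
Back-substitute:
1 = 17 − 8·2
1 = −8·22680 + 10673·17
So 17·10673 ≡ 1 (mod 22680), hence d = 10673.

10673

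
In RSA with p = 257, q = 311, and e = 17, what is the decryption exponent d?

18673

φ(n) = (p−1)(q−1) = 256·310 = 79360.
Need d with 17·d ≡ 1 (mod 79360). Apply the extended Euclidean algorithm:
79360 = 4668·17 + 4
17 = 4·4 + 1
4 = 4·1 + 0
Back-substitute:
1 = 17 − 4·4
1 = −4·79360 + 18673·17
So 17·18673 ≡ 1 (mod 79360), hence d = 18673.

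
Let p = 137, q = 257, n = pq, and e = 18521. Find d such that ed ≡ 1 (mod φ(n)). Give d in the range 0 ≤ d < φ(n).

18409

φ(n) = (p−1)(q−1) = 136·256 = 34816.
Need d with 18521·d ≡ 1 (mod 34816). Apply the extended Euclidean algorithm:
34816 = 1×18521 + 16295
18521 = 1×16295 + 2226
16295 = 7×2226 + 713
2226 = 3×713 + 87
713 = 8×87 + 17
87 = 5×17 + 2
17 = 8×2 + 1
2 = 2×1 + 0
Back-substitute:
1 = 17 − 8·2
1 = −8·87 + 41·17
1 = 41·713 − 336·87
1 = −336·2226 + 1049·713
1 = 1049·16295 − 7679·2226
1 = −7679·18521 + 8728·16295
1 = 8728·34816 − 16407·18521
So 18521·(-16407) ≡ 1 (mod 34816), hence d ≡ -16407 ≡ 18409 (mod 34816).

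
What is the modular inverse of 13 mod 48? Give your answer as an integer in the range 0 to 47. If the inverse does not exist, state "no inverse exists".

37

Apply the Euclidean algorithm to 48 and 13:
48 = 3×13 + 9
13 = 1×9 + 4
9 = 2×4 + 1
4 = 4×1 + 0
The gcd is 1. Working backward:
1 = 9 − 2·4
1 = −2·13 + 3·9
1 = 3·48 − 11·13
So 13·(-11) ≡ 1 (mod 48), and -11 ≡ 37 (mod 48).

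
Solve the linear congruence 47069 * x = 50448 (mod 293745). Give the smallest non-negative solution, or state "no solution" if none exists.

228312

First find gcd(47069, 293745):
293745 = 6·47069 + 11331
47069 = 4·11331 + 1745
11331 = 6·1745 + 861
1745 = 2·861 + 23
861 = 37·23 + 10
23 = 2·10 + 3
10 = 3·3 + 1
3 = 3·1 + 0
gcd = 1, so a unique solution mod 293745 exists.
Back-substitute for the Bézout coefficients:
1 = 10 − 3·3
1 = −3·23 + 7·10
1 = 7·861 − 262·23
1 = −262·1745 + 531·861
1 = 531·11331 − 3448·1745
1 = −3448·47069 + 14323·11331
1 = 14323·293745 − 89386·47069
So 47069·(-89386) ≡ 1 (mod 293745), giving 47069⁻¹ ≡ 204359.
x ≡ 47069⁻¹·50448 ≡ 204359·50448 ≡ 228312 (mod 293745).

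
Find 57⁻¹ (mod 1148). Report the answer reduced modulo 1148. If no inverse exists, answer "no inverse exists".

141

Apply the Euclidean algorithm to 1148 and 57:
1148 = 20×57 + 8
57 = 7×8 + 1
8 = 8×1 + 0
The gcd is 1. Working backward:
1 = 57 − 7·8
1 = −7·1148 + 141·57
So 57·141 ≡ 1 (mod 1148).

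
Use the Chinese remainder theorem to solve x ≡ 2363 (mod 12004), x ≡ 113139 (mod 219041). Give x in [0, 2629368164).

Write x = 2363 + 12004·k. Then 12004·k ≡ 113139 − 2363 ≡ 110776 (mod 219041).
Need 12004⁻¹ mod 219041. Extended Euclid on (219041, 12004):
219041 = 18×12004 + 2969
12004 = 4×2969 + 128
2969 = 23×128 + 25
128 = 5×25 + 3
25 = 8×3 + 1
3 = 3×1 + 0
Back-substitute:
1 = 25 − 8·3
1 = −8·128 + 41·25
1 = 41·2969 − 951·128
1 = −951·12004 + 3845·2969
1 = 3845·219041 − 70161·12004
12004⁻¹ ≡ 148880 (mod 219041), so k ≡ 148880·110776 ≡ 76867 (mod 219041).
x = 2363 + 12004·76867 = 922713831.

922713831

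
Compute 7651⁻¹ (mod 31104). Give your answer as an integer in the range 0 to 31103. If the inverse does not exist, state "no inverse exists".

Run Euclid on (31104, 7651):
31104 = 4·7651 + 500
7651 = 15·500 + 151
500 = 3·151 + 47
151 = 3·47 + 10
47 = 4·10 + 7
10 = 1·7 + 3
7 = 2·3 + 1
3 = 3·1 + 0
gcd = 1, so the inverse exists. Back-substitute:
1 = 7 − 2·3
1 = −2·10 + 3·7
1 = 3·47 − 14·10
1 = −14·151 + 45·47
1 = 45·500 − 149·151
1 = −149·7651 + 2280·500
1 = 2280·31104 − 9269·7651
Hence 7651⁻¹ ≡ -9269 ≡ 21835 (mod 31104).

21835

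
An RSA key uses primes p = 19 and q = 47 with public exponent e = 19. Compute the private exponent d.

φ(n) = (p−1)(q−1) = 18·46 = 828.
Need d with 19·d ≡ 1 (mod 828). Apply the extended Euclidean algorithm:
828 = 43·19 + 11
19 = 1·11 + 8
11 = 1·8 + 3
8 = 2·3 + 2
3 = 1·2 + 1
2 = 2·1 + 0
Back-substitute:
1 = 3 − 2
1 = −8 + 3·3
1 = 3·11 − 4·8
1 = −4·19 + 7·11
1 = 7·828 − 305·19
So 19·(-305) ≡ 1 (mod 828), hence d ≡ -305 ≡ 523 (mod 828).

523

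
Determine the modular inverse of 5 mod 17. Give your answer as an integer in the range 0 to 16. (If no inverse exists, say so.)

7

gcd(17, 5) by repeated division:
17 = 3·5 + 2
5 = 2·2 + 1
2 = 2·1 + 0
gcd = 1, so the inverse exists. Back-substitute:
1 = 5 − 2·2
1 = −2·17 + 7·5
So 5·7 ≡ 1 (mod 17).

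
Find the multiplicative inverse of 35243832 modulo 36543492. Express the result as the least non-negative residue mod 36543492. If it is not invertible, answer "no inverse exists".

Euclidean algorithm on 36543492, 35243832:
36543492 = 1·35243832 + 1299660
35243832 = 27·1299660 + 153012
1299660 = 8·153012 + 75564
153012 = 2·75564 + 1884
75564 = 40·1884 + 204
1884 = 9·204 + 48
204 = 4·48 + 12
48 = 4·12 + 0
Since gcd = 12 > 1, 35243832 is not a unit mod 36543492.

no inverse exists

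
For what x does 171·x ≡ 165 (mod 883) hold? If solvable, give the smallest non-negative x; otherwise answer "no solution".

822

First find gcd(171, 883):
883 = 5·171 + 28
171 = 6·28 + 3
28 = 9·3 + 1
3 = 3·1 + 0
gcd = 1, so a unique solution mod 883 exists.
Back-substitute for the Bézout coefficients:
1 = 28 − 9·3
1 = −9·171 + 55·28
1 = 55·883 − 284·171
So 171·(-284) ≡ 1 (mod 883), giving 171⁻¹ ≡ 599.
x ≡ 171⁻¹·165 ≡ 599·165 ≡ 822 (mod 883).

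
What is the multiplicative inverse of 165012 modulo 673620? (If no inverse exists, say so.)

no inverse exists

Euclidean algorithm on 673620, 165012:
673620 = 4×165012 + 13572
165012 = 12×13572 + 2148
13572 = 6×2148 + 684
2148 = 3×684 + 96
684 = 7×96 + 12
96 = 8×12 + 0
gcd(165012, 673620) = 12 ≠ 1, so 165012 has no multiplicative inverse modulo 673620.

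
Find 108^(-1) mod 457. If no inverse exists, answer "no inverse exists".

Apply the Euclidean algorithm to 457 and 108:
457 = 4×108 + 25
108 = 4×25 + 8
25 = 3×8 + 1
8 = 8×1 + 0
gcd = 1, so the inverse exists. Back-substitute:
1 = 25 − 3·8
1 = −3·108 + 13·25
1 = 13·457 − 55·108
So 108·(-55) ≡ 1 (mod 457), and -55 ≡ 402 (mod 457).

402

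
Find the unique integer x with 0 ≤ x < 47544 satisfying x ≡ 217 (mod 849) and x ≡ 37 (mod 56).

30781

Write x = 217 + 849·k. Then 849·k ≡ 37 − 217 ≡ 44 (mod 56).
Need 849⁻¹ mod 56. Extended Euclid on (56, 9):
56 = 6·9 + 2
9 = 4·2 + 1
2 = 2·1 + 0
Back-substitute:
1 = 9 − 4·2
1 = −4·56 + 25·9
849⁻¹ ≡ 25 (mod 56), so k ≡ 25·44 ≡ 36 (mod 56).
x = 217 + 849·36 = 30781.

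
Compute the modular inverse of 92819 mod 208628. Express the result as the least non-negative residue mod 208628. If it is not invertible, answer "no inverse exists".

Apply the Euclidean algorithm to 208628 and 92819:
208628 = 2*92819 + 22990
92819 = 4*22990 + 859
22990 = 26*859 + 656
859 = 1*656 + 203
656 = 3*203 + 47
203 = 4*47 + 15
47 = 3*15 + 2
15 = 7*2 + 1
2 = 2*1 + 0
The gcd is 1. Working backward:
1 = 15 − 7·2
1 = −7·47 + 22·15
1 = 22·203 − 95·47
1 = −95·656 + 307·203
1 = 307·859 − 402·656
1 = −402·22990 + 10759·859
1 = 10759·92819 − 43438·22990
1 = −43438·208628 + 97635·92819
So 92819·97635 ≡ 1 (mod 208628).

97635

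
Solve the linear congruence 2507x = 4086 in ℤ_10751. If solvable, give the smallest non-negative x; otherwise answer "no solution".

4483

First find gcd(2507, 10751):
10751 = 4*2507 + 723
2507 = 3*723 + 338
723 = 2*338 + 47
338 = 7*47 + 9
47 = 5*9 + 2
9 = 4*2 + 1
2 = 2*1 + 0
gcd = 1, so a unique solution mod 10751 exists.
Back-substitute for the Bézout coefficients:
1 = 9 − 4·2
1 = −4·47 + 21·9
1 = 21·338 − 151·47
1 = −151·723 + 323·338
1 = 323·2507 − 1120·723
1 = −1120·10751 + 4803·2507
So 2507·(4803) ≡ 1 (mod 10751), giving 2507⁻¹ ≡ 4803.
x ≡ 2507⁻¹·4086 ≡ 4803·4086 ≡ 4483 (mod 10751).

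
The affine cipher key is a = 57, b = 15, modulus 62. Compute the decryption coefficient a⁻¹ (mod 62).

Apply the Euclidean algorithm to 62 and 57:
62 = 1*57 + 5
57 = 11*5 + 2
5 = 2*2 + 1
2 = 2*1 + 0
Since gcd(57, 62) = 1, back-substitute to write 1 as a combination:
1 = 5 − 2·2
1 = −2·57 + 23·5
1 = 23·62 − 25·57
Hence 57⁻¹ ≡ -25 ≡ 37 (mod 62).

37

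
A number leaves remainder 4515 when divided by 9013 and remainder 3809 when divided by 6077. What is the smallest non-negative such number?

10486634

Write x = 4515 + 9013·k. Then 9013·k ≡ 3809 − 4515 ≡ 5371 (mod 6077).
Need 9013⁻¹ mod 6077. Extended Euclid on (6077, 2936):
6077 = 2*2936 + 205
2936 = 14*205 + 66
205 = 3*66 + 7
66 = 9*7 + 3
7 = 2*3 + 1
3 = 3*1 + 0
Back-substitute:
1 = 7 − 2·3
1 = −2·66 + 19·7
1 = 19·205 − 59·66
1 = −59·2936 + 845·205
1 = 845·6077 − 1749·2936
9013⁻¹ ≡ 4328 (mod 6077), so k ≡ 4328·5371 ≡ 1163 (mod 6077).
x = 4515 + 9013·1163 = 10486634.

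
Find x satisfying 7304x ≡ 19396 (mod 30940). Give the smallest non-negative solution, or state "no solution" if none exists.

First find gcd(7304, 30940):
30940 = 4×7304 + 1724
7304 = 4×1724 + 408
1724 = 4×408 + 92
408 = 4×92 + 40
92 = 2×40 + 12
40 = 3×12 + 4
12 = 3×4 + 0
gcd = 4 and 4 | 19396, so solutions exist. Divide through by 4: 1826x ≡ 4849 (mod 7735).
Now find 1826⁻¹ mod 7735:
7735 = 4*1826 + 431
1826 = 4*431 + 102
431 = 4*102 + 23
102 = 4*23 + 10
23 = 2*10 + 3
10 = 3*3 + 1
3 = 3*1 + 0
Back-substitute:
1 = 10 − 3·3
1 = −3·23 + 7·10
1 = 7·102 − 31·23
1 = −31·431 + 131·102
1 = 131·1826 − 555·431
1 = −555·7735 + 2351·1826
So 1826⁻¹ ≡ 2351 (mod 7735).
Then x ≡ 2351·4849 ≡ 6344 (mod 7735); the smallest non-negative solution is x = 6344.

6344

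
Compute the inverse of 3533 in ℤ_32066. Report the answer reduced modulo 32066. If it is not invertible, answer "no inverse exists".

16927

Extended Euclidean algorithm:
32066 = 9*3533 + 269
3533 = 13*269 + 36
269 = 7*36 + 17
36 = 2*17 + 2
17 = 8*2 + 1
2 = 2*1 + 0
Since gcd(3533, 32066) = 1, back-substitute to write 1 as a combination:
1 = 17 − 8·2
1 = −8·36 + 17·17
1 = 17·269 − 127·36
1 = −127·3533 + 1668·269
1 = 1668·32066 − 15139·3533
So 3533·(-15139) ≡ 1 (mod 32066), and -15139 ≡ 16927 (mod 32066).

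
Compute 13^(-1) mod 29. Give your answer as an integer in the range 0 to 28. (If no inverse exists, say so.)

9

Extended Euclidean algorithm:
29 = 2*13 + 3
13 = 4*3 + 1
3 = 3*1 + 0
Since gcd(13, 29) = 1, back-substitute to write 1 as a combination:
1 = 13 − 4·3
1 = −4·29 + 9·13
So 13·9 ≡ 1 (mod 29).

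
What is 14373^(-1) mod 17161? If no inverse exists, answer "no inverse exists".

Extended Euclidean algorithm:
17161 = 1*14373 + 2788
14373 = 5*2788 + 433
2788 = 6*433 + 190
433 = 2*190 + 53
190 = 3*53 + 31
53 = 1*31 + 22
31 = 1*22 + 9
22 = 2*9 + 4
9 = 2*4 + 1
4 = 4*1 + 0
gcd = 1, so the inverse exists. Back-substitute:
1 = 9 − 2·4
1 = −2·22 + 5·9
1 = 5·31 − 7·22
1 = −7·53 + 12·31
1 = 12·190 − 43·53
1 = −43·433 + 98·190
1 = 98·2788 − 631·433
1 = −631·14373 + 3253·2788
1 = 3253·17161 − 3884·14373
So 14373·(-3884) ≡ 1 (mod 17161), and -3884 ≡ 13277 (mod 17161).

13277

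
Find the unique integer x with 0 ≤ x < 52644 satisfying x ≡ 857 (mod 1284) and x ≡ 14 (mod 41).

Write x = 857 + 1284·k. Then 1284·k ≡ 14 − 857 ≡ 18 (mod 41).
Need 1284⁻¹ mod 41. Extended Euclid on (41, 13):
41 = 3*13 + 2
13 = 6*2 + 1
2 = 2*1 + 0
Back-substitute:
1 = 13 − 6·2
1 = −6·41 + 19·13
1284⁻¹ ≡ 19 (mod 41), so k ≡ 19·18 ≡ 14 (mod 41).
x = 857 + 1284·14 = 18833.

18833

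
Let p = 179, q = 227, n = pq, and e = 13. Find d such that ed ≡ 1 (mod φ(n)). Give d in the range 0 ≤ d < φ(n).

φ(n) = (p−1)(q−1) = 178·226 = 40228.
Need d with 13·d ≡ 1 (mod 40228). Apply the extended Euclidean algorithm:
40228 = 3094*13 + 6
13 = 2*6 + 1
6 = 6*1 + 0
Back-substitute:
1 = 13 − 2·6
1 = −2·40228 + 6189·13
So 13·6189 ≡ 1 (mod 40228), hence d = 6189.

6189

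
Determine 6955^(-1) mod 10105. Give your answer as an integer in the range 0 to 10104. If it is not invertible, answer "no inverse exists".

no inverse exists

Compute gcd(6955, 10105):
10105 = 1×6955 + 3150
6955 = 2×3150 + 655
3150 = 4×655 + 530
655 = 1×530 + 125
530 = 4×125 + 30
125 = 4×30 + 5
30 = 6×5 + 0
The gcd is 5, not 1, hence no inverse exists.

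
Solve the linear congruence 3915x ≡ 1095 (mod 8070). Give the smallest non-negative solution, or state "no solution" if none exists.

First find gcd(3915, 8070):
8070 = 2×3915 + 240
3915 = 16×240 + 75
240 = 3×75 + 15
75 = 5×15 + 0
gcd = 15 and 15 | 1095, so solutions exist. Divide through by 15: 261x ≡ 73 (mod 538).
Now find 261⁻¹ mod 538:
538 = 2*261 + 16
261 = 16*16 + 5
16 = 3*5 + 1
5 = 5*1 + 0
Back-substitute:
1 = 16 − 3·5
1 = −3·261 + 49·16
1 = 49·538 − 101·261
So 261·(-101) ≡ 1 (mod 538), i.e. 261⁻¹ ≡ 437.
Then x ≡ 437·73 ≡ 159 (mod 538); the smallest non-negative solution is x = 159.

159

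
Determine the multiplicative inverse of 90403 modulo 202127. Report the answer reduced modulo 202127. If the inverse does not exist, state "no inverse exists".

16505

Apply the Euclidean algorithm to 202127 and 90403:
202127 = 2*90403 + 21321
90403 = 4*21321 + 5119
21321 = 4*5119 + 845
5119 = 6*845 + 49
845 = 17*49 + 12
49 = 4*12 + 1
12 = 12*1 + 0
Since gcd(90403, 202127) = 1, back-substitute to write 1 as a combination:
1 = 49 − 4·12
1 = −4·845 + 69·49
1 = 69·5119 − 418·845
1 = −418·21321 + 1741·5119
1 = 1741·90403 − 7382·21321
1 = −7382·202127 + 16505·90403
So 90403·16505 ≡ 1 (mod 202127).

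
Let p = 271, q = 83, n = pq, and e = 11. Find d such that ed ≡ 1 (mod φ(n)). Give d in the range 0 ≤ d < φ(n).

φ(n) = (p−1)(q−1) = 270·82 = 22140.
Need d with 11·d ≡ 1 (mod 22140). Apply the extended Euclidean algorithm:
22140 = 2012×11 + 8
11 = 1×8 + 3
8 = 2×3 + 2
3 = 1×2 + 1
2 = 2×1 + 0
Back-substitute:
1 = 3 − 2
1 = −8 + 3·3
1 = 3·11 − 4·8
1 = −4·22140 + 8051·11
So 11·8051 ≡ 1 (mod 22140), hence d = 8051.

8051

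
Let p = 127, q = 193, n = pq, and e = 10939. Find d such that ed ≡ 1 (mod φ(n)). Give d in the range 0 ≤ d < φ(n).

φ(n) = (p−1)(q−1) = 126·192 = 24192.
Need d with 10939·d ≡ 1 (mod 24192). Apply the extended Euclidean algorithm:
24192 = 2×10939 + 2314
10939 = 4×2314 + 1683
2314 = 1×1683 + 631
1683 = 2×631 + 421
631 = 1×421 + 210
421 = 2×210 + 1
210 = 210×1 + 0
Back-substitute:
1 = 421 − 2·210
1 = −2·631 + 3·421
1 = 3·1683 − 8·631
1 = −8·2314 + 11·1683
1 = 11·10939 − 52·2314
1 = −52·24192 + 115·10939
So 10939·115 ≡ 1 (mod 24192), hence d = 115.

115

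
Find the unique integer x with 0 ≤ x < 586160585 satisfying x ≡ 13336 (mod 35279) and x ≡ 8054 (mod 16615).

Write x = 13336 + 35279·k. Then 35279·k ≡ 8054 − 13336 ≡ 11333 (mod 16615).
Need 35279⁻¹ mod 16615. Extended Euclid on (16615, 2049):
16615 = 8*2049 + 223
2049 = 9*223 + 42
223 = 5*42 + 13
42 = 3*13 + 3
13 = 4*3 + 1
3 = 3*1 + 0
Back-substitute:
1 = 13 − 4·3
1 = −4·42 + 13·13
1 = 13·223 − 69·42
1 = −69·2049 + 634·223
1 = 634·16615 − 5141·2049
35279⁻¹ ≡ 11474 (mod 16615), so k ≡ 11474·11333 ≡ 5852 (mod 16615).
x = 13336 + 35279·5852 = 206466044.

206466044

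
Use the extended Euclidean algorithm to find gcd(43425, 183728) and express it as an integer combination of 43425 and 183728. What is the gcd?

Repeated division:
183728 = 4×43425 + 10028
43425 = 4×10028 + 3313
10028 = 3×3313 + 89
3313 = 37×89 + 20
89 = 4×20 + 9
20 = 2×9 + 2
9 = 4×2 + 1
2 = 2×1 + 0
gcd(43425, 183728) = 1.
Back-substituting:
1 = 9 − 4·2
1 = −4·20 + 9·9
1 = 9·89 − 40·20
1 = −40·3313 + 1489·89
1 = 1489·10028 − 4507·3313
1 = −4507·43425 + 19517·10028
1 = 19517·183728 − 82575·43425
So 1 = (19517)·183728 + (-82575)·43425.

1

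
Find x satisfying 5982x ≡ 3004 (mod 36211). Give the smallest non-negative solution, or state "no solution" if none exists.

First find gcd(5982, 36211):
36211 = 6·5982 + 319
5982 = 18·319 + 240
319 = 1·240 + 79
240 = 3·79 + 3
79 = 26·3 + 1
3 = 3·1 + 0
gcd = 1, so a unique solution mod 36211 exists.
Back-substitute for the Bézout coefficients:
1 = 79 − 26·3
1 = −26·240 + 79·79
1 = 79·319 − 105·240
1 = −105·5982 + 1969·319
1 = 1969·36211 − 11919·5982
So 5982·(-11919) ≡ 1 (mod 36211), giving 5982⁻¹ ≡ 24292.
x ≡ 5982⁻¹·3004 ≡ 24292·3004 ≡ 8003 (mod 36211).

8003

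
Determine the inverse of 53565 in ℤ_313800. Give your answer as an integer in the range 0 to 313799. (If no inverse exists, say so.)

no inverse exists

Compute gcd(53565, 313800):
313800 = 5*53565 + 45975
53565 = 1*45975 + 7590
45975 = 6*7590 + 435
7590 = 17*435 + 195
435 = 2*195 + 45
195 = 4*45 + 15
45 = 3*15 + 0
gcd(53565, 313800) = 15 ≠ 1, so 53565 has no multiplicative inverse modulo 313800.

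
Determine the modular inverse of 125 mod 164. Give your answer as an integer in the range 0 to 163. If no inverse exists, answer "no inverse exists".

Apply the Euclidean algorithm to 164 and 125:
164 = 1*125 + 39
125 = 3*39 + 8
39 = 4*8 + 7
8 = 1*7 + 1
7 = 7*1 + 0
The gcd is 1. Working backward:
1 = 8 − 7
1 = −39 + 5·8
1 = 5·125 − 16·39
1 = −16·164 + 21·125
So 125·21 ≡ 1 (mod 164).

21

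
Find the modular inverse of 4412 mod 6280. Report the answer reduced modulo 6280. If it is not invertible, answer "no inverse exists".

Compute gcd(4412, 6280):
6280 = 1×4412 + 1868
4412 = 2×1868 + 676
1868 = 2×676 + 516
676 = 1×516 + 160
516 = 3×160 + 36
160 = 4×36 + 16
36 = 2×16 + 4
16 = 4×4 + 0
The gcd is 4, not 1, hence no inverse exists.

no inverse exists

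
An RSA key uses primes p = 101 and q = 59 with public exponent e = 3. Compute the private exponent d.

φ(n) = (p−1)(q−1) = 100·58 = 5800.
Need d with 3·d ≡ 1 (mod 5800). Apply the extended Euclidean algorithm:
5800 = 1933×3 + 1
3 = 3×1 + 0
Back-substitute:
1 = 5800 − 1933·3
So 3·(-1933) ≡ 1 (mod 5800), hence d ≡ -1933 ≡ 3867 (mod 5800).

3867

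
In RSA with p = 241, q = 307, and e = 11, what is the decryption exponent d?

φ(n) = (p−1)(q−1) = 240·306 = 73440.
Need d with 11·d ≡ 1 (mod 73440). Apply the extended Euclidean algorithm:
73440 = 6676*11 + 4
11 = 2*4 + 3
4 = 1*3 + 1
3 = 3*1 + 0
Back-substitute:
1 = 4 − 3
1 = −11 + 3·4
1 = 3·73440 − 20029·11
So 11·(-20029) ≡ 1 (mod 73440), hence d ≡ -20029 ≡ 53411 (mod 73440).

53411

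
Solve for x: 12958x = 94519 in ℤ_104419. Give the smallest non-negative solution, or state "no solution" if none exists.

First find gcd(12958, 104419):
104419 = 8×12958 + 755
12958 = 17×755 + 123
755 = 6×123 + 17
123 = 7×17 + 4
17 = 4×4 + 1
4 = 4×1 + 0
gcd = 1, so a unique solution mod 104419 exists.
Back-substitute for the Bézout coefficients:
1 = 17 − 4·4
1 = −4·123 + 29·17
1 = 29·755 − 178·123
1 = −178·12958 + 3055·755
1 = 3055·104419 − 24618·12958
So 12958·(-24618) ≡ 1 (mod 104419), giving 12958⁻¹ ≡ 79801.
x ≡ 12958⁻¹·94519 ≡ 79801·94519 ≡ 4254 (mod 104419).

4254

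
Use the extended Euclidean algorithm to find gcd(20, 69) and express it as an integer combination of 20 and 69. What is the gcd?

1

Apply Euclid's algorithm to 69 and 20:
69 = 3·20 + 9
20 = 2·9 + 2
9 = 4·2 + 1
2 = 2·1 + 0
gcd(20, 69) = 1.
Express as a combination:
1 = 9 − 4·2
1 = −4·20 + 9·9
1 = 9·69 − 31·20
So 1 = (9)·69 + (-31)·20.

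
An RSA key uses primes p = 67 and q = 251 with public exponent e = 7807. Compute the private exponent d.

φ(n) = (p−1)(q−1) = 66·250 = 16500.
Need d with 7807·d ≡ 1 (mod 16500). Apply the extended Euclidean algorithm:
16500 = 2·7807 + 886
7807 = 8·886 + 719
886 = 1·719 + 167
719 = 4·167 + 51
167 = 3·51 + 14
51 = 3·14 + 9
14 = 1·9 + 5
9 = 1·5 + 4
5 = 1·4 + 1
4 = 4·1 + 0
Back-substitute:
1 = 5 − 4
1 = −9 + 2·5
1 = 2·14 − 3·9
1 = −3·51 + 11·14
1 = 11·167 − 36·51
1 = −36·719 + 155·167
1 = 155·886 − 191·719
1 = −191·7807 + 1683·886
1 = 1683·16500 − 3557·7807
So 7807·(-3557) ≡ 1 (mod 16500), hence d ≡ -3557 ≡ 12943 (mod 16500).

12943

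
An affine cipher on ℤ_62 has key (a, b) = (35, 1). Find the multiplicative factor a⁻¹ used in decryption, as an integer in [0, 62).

Apply the Euclidean algorithm to 62 and 35:
62 = 1·35 + 27
35 = 1·27 + 8
27 = 3·8 + 3
8 = 2·3 + 2
3 = 1·2 + 1
2 = 2·1 + 0
The gcd is 1. Working backward:
1 = 3 − 2
1 = −8 + 3·3
1 = 3·27 − 10·8
1 = −10·35 + 13·27
1 = 13·62 − 23·35
Hence 35⁻¹ ≡ -23 ≡ 39 (mod 62).

39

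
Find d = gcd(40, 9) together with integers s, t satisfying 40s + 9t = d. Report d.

1

Apply Euclid's algorithm to 40 and 9:
40 = 4·9 + 4
9 = 2·4 + 1
4 = 4·1 + 0
gcd(40, 9) = 1.
Back-substituting:
1 = 9 − 2·4
1 = −2·40 + 9·9
So 1 = (-2)·40 + (9)·9.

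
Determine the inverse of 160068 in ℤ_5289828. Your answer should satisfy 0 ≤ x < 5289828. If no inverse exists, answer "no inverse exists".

no inverse exists

Compute gcd(160068, 5289828):
5289828 = 33*160068 + 7584
160068 = 21*7584 + 804
7584 = 9*804 + 348
804 = 2*348 + 108
348 = 3*108 + 24
108 = 4*24 + 12
24 = 2*12 + 0
gcd(160068, 5289828) = 12 ≠ 1, so 160068 has no multiplicative inverse modulo 5289828.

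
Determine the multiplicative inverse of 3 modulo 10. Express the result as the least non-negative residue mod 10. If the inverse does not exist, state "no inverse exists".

Run Euclid on (10, 3):
10 = 3×3 + 1
3 = 3×1 + 0
The gcd is 1. Working backward:
1 = 10 − 3·3
So 3·(-3) ≡ 1 (mod 10), and -3 ≡ 7 (mod 10).

7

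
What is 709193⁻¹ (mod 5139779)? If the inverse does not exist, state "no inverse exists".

3545149

Extended Euclidean algorithm:
5139779 = 7×709193 + 175428
709193 = 4×175428 + 7481
175428 = 23×7481 + 3365
7481 = 2×3365 + 751
3365 = 4×751 + 361
751 = 2×361 + 29
361 = 12×29 + 13
29 = 2×13 + 3
13 = 4×3 + 1
3 = 3×1 + 0
Since gcd(709193, 5139779) = 1, back-substitute to write 1 as a combination:
1 = 13 − 4·3
1 = −4·29 + 9·13
1 = 9·361 − 112·29
1 = −112·751 + 233·361
1 = 233·3365 − 1044·751
1 = −1044·7481 + 2321·3365
1 = 2321·175428 − 54427·7481
1 = −54427·709193 + 220029·175428
1 = 220029·5139779 − 1594630·709193
So 709193·(-1594630) ≡ 1 (mod 5139779), and -1594630 ≡ 3545149 (mod 5139779).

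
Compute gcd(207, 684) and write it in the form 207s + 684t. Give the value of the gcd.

Apply Euclid's algorithm to 684 and 207:
684 = 3·207 + 63
207 = 3·63 + 18
63 = 3·18 + 9
18 = 2·9 + 0
gcd(207, 684) = 9.
Back-substituting:
9 = 63 − 3·18
9 = −3·207 + 10·63
9 = 10·684 − 33·207
So 9 = (10)·684 + (-33)·207.

9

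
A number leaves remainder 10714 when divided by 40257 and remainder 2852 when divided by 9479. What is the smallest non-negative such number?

Write x = 10714 + 40257·k. Then 40257·k ≡ 2852 − 10714 ≡ 1617 (mod 9479).
Need 40257⁻¹ mod 9479. Extended Euclid on (9479, 2341):
9479 = 4·2341 + 115
2341 = 20·115 + 41
115 = 2·41 + 33
41 = 1·33 + 8
33 = 4·8 + 1
8 = 8·1 + 0
Back-substitute:
1 = 33 − 4·8
1 = −4·41 + 5·33
1 = 5·115 − 14·41
1 = −14·2341 + 285·115
1 = 285·9479 − 1154·2341
40257⁻¹ ≡ 8325 (mod 9479), so k ≡ 8325·1617 ≡ 1345 (mod 9479).
x = 10714 + 40257·1345 = 54156379.

54156379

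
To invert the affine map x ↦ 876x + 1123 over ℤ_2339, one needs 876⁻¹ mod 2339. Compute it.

259

gcd(2339, 876) by repeated division:
2339 = 2*876 + 587
876 = 1*587 + 289
587 = 2*289 + 9
289 = 32*9 + 1
9 = 9*1 + 0
The gcd is 1. Working backward:
1 = 289 − 32·9
1 = −32·587 + 65·289
1 = 65·876 − 97·587
1 = −97·2339 + 259·876
So 876·259 ≡ 1 (mod 2339).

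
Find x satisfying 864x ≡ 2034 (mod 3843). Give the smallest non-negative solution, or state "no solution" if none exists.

118

First find gcd(864, 3843):
3843 = 4*864 + 387
864 = 2*387 + 90
387 = 4*90 + 27
90 = 3*27 + 9
27 = 3*9 + 0
gcd = 9 and 9 | 2034, so solutions exist. Divide through by 9: 96x ≡ 226 (mod 427).
Now find 96⁻¹ mod 427:
427 = 4·96 + 43
96 = 2·43 + 10
43 = 4·10 + 3
10 = 3·3 + 1
3 = 3·1 + 0
Back-substitute:
1 = 10 − 3·3
1 = −3·43 + 13·10
1 = 13·96 − 29·43
1 = −29·427 + 129·96
So 96⁻¹ ≡ 129 (mod 427).
Then x ≡ 129·226 ≡ 118 (mod 427); the smallest non-negative solution is x = 118.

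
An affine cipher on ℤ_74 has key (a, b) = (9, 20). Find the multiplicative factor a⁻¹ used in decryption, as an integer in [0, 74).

33

Run Euclid on (74, 9):
74 = 8×9 + 2
9 = 4×2 + 1
2 = 2×1 + 0
Since gcd(9, 74) = 1, back-substitute to write 1 as a combination:
1 = 9 − 4·2
1 = −4·74 + 33·9
So 9·33 ≡ 1 (mod 74).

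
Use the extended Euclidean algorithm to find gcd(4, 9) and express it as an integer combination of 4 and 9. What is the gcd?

1

Euclidean algorithm:
9 = 2·4 + 1
4 = 4·1 + 0
gcd(4, 9) = 1.
Back-substituting:
1 = 9 − 2·4
So 1 = (1)·9 + (-2)·4.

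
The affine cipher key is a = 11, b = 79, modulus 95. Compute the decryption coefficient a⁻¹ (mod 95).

26

gcd(95, 11) by repeated division:
95 = 8×11 + 7
11 = 1×7 + 4
7 = 1×4 + 3
4 = 1×3 + 1
3 = 3×1 + 0
Since gcd(11, 95) = 1, back-substitute to write 1 as a combination:
1 = 4 − 3
1 = −7 + 2·4
1 = 2·11 − 3·7
1 = −3·95 + 26·11
So 11·26 ≡ 1 (mod 95).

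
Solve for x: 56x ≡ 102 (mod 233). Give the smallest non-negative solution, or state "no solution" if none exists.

First find gcd(56, 233):
233 = 4·56 + 9
56 = 6·9 + 2
9 = 4·2 + 1
2 = 2·1 + 0
gcd = 1, so a unique solution mod 233 exists.
Back-substitute for the Bézout coefficients:
1 = 9 − 4·2
1 = −4·56 + 25·9
1 = 25·233 − 104·56
So 56·(-104) ≡ 1 (mod 233), giving 56⁻¹ ≡ 129.
x ≡ 56⁻¹·102 ≡ 129·102 ≡ 110 (mod 233).

110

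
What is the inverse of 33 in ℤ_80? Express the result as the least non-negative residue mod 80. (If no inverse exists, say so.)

Extended Euclidean algorithm:
80 = 2*33 + 14
33 = 2*14 + 5
14 = 2*5 + 4
5 = 1*4 + 1
4 = 4*1 + 0
gcd = 1, so the inverse exists. Back-substitute:
1 = 5 − 4
1 = −14 + 3·5
1 = 3·33 − 7·14
1 = −7·80 + 17·33
So 33·17 ≡ 1 (mod 80).

17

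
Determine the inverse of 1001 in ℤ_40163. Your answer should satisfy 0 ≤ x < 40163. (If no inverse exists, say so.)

9469

Run Euclid on (40163, 1001):
40163 = 40·1001 + 123
1001 = 8·123 + 17
123 = 7·17 + 4
17 = 4·4 + 1
4 = 4·1 + 0
Since gcd(1001, 40163) = 1, back-substitute to write 1 as a combination:
1 = 17 − 4·4
1 = −4·123 + 29·17
1 = 29·1001 − 236·123
1 = −236·40163 + 9469·1001
So 1001·9469 ≡ 1 (mod 40163).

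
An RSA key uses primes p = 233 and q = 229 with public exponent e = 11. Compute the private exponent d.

19235

φ(n) = (p−1)(q−1) = 232·228 = 52896.
Need d with 11·d ≡ 1 (mod 52896). Apply the extended Euclidean algorithm:
52896 = 4808*11 + 8
11 = 1*8 + 3
8 = 2*3 + 2
3 = 1*2 + 1
2 = 2*1 + 0
Back-substitute:
1 = 3 − 2
1 = −8 + 3·3
1 = 3·11 − 4·8
1 = −4·52896 + 19235·11
So 11·19235 ≡ 1 (mod 52896), hence d = 19235.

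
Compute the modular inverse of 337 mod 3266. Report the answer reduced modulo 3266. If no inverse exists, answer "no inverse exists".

Run Euclid on (3266, 337):
3266 = 9×337 + 233
337 = 1×233 + 104
233 = 2×104 + 25
104 = 4×25 + 4
25 = 6×4 + 1
4 = 4×1 + 0
The gcd is 1. Working backward:
1 = 25 − 6·4
1 = −6·104 + 25·25
1 = 25·233 − 56·104
1 = −56·337 + 81·233
1 = 81·3266 − 785·337
So 337·(-785) ≡ 1 (mod 3266), and -785 ≡ 2481 (mod 3266).

2481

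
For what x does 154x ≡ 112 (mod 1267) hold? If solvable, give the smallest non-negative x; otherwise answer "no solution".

83

First find gcd(154, 1267):
1267 = 8×154 + 35
154 = 4×35 + 14
35 = 2×14 + 7
14 = 2×7 + 0
gcd = 7 and 7 | 112, so solutions exist. Divide through by 7: 22x ≡ 16 (mod 181).
Now find 22⁻¹ mod 181:
181 = 8*22 + 5
22 = 4*5 + 2
5 = 2*2 + 1
2 = 2*1 + 0
Back-substitute:
1 = 5 − 2·2
1 = −2·22 + 9·5
1 = 9·181 − 74·22
So 22·(-74) ≡ 1 (mod 181), i.e. 22⁻¹ ≡ 107.
Then x ≡ 107·16 ≡ 83 (mod 181); the smallest non-negative solution is x = 83.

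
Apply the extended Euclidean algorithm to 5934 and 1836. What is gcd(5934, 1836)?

Repeated division:
5934 = 3*1836 + 426
1836 = 4*426 + 132
426 = 3*132 + 30
132 = 4*30 + 12
30 = 2*12 + 6
12 = 2*6 + 0
gcd(5934, 1836) = 6.
Back-substituting:
6 = 30 − 2·12
6 = −2·132 + 9·30
6 = 9·426 − 29·132
6 = −29·1836 + 125·426
6 = 125·5934 − 404·1836
So 6 = (125)·5934 + (-404)·1836.

6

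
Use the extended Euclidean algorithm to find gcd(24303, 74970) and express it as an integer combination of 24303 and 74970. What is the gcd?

3

Repeated division:
74970 = 3*24303 + 2061
24303 = 11*2061 + 1632
2061 = 1*1632 + 429
1632 = 3*429 + 345
429 = 1*345 + 84
345 = 4*84 + 9
84 = 9*9 + 3
9 = 3*3 + 0
gcd(24303, 74970) = 3.
Working backward:
3 = 84 − 9·9
3 = −9·345 + 37·84
3 = 37·429 − 46·345
3 = −46·1632 + 175·429
3 = 175·2061 − 221·1632
3 = −221·24303 + 2606·2061
3 = 2606·74970 − 8039·24303
So 3 = (2606)·74970 + (-8039)·24303.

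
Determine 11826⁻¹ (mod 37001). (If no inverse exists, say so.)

30903

gcd(37001, 11826) by repeated division:
37001 = 3*11826 + 1523
11826 = 7*1523 + 1165
1523 = 1*1165 + 358
1165 = 3*358 + 91
358 = 3*91 + 85
91 = 1*85 + 6
85 = 14*6 + 1
6 = 6*1 + 0
The gcd is 1. Working backward:
1 = 85 − 14·6
1 = −14·91 + 15·85
1 = 15·358 − 59·91
1 = −59·1165 + 192·358
1 = 192·1523 − 251·1165
1 = −251·11826 + 1949·1523
1 = 1949·37001 − 6098·11826
So 11826·(-6098) ≡ 1 (mod 37001), and -6098 ≡ 30903 (mod 37001).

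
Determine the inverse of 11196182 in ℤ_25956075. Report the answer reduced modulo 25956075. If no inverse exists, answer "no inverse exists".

gcd(25956075, 11196182) by repeated division:
25956075 = 2×11196182 + 3563711
11196182 = 3×3563711 + 505049
3563711 = 7×505049 + 28368
505049 = 17×28368 + 22793
28368 = 1×22793 + 5575
22793 = 4×5575 + 493
5575 = 11×493 + 152
493 = 3×152 + 37
152 = 4×37 + 4
37 = 9×4 + 1
4 = 4×1 + 0
Since gcd(11196182, 25956075) = 1, back-substitute to write 1 as a combination:
1 = 37 − 9·4
1 = −9·152 + 37·37
1 = 37·493 − 120·152
1 = −120·5575 + 1357·493
1 = 1357·22793 − 5548·5575
1 = −5548·28368 + 6905·22793
1 = 6905·505049 − 122933·28368
1 = −122933·3563711 + 867436·505049
1 = 867436·11196182 − 2725241·3563711
1 = −2725241·25956075 + 6317918·11196182
So 11196182·6317918 ≡ 1 (mod 25956075).

6317918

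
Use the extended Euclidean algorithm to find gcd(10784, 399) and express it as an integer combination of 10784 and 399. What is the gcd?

Repeated division:
10784 = 27·399 + 11
399 = 36·11 + 3
11 = 3·3 + 2
3 = 1·2 + 1
2 = 2·1 + 0
gcd(10784, 399) = 1.
Express as a combination:
1 = 3 − 2
1 = −11 + 4·3
1 = 4·399 − 145·11
1 = −145·10784 + 3919·399
So 1 = (-145)·10784 + (3919)·399.

1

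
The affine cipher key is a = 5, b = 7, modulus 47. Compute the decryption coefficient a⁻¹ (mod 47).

Run Euclid on (47, 5):
47 = 9×5 + 2
5 = 2×2 + 1
2 = 2×1 + 0
gcd = 1, so the inverse exists. Back-substitute:
1 = 5 − 2·2
1 = −2·47 + 19·5
So 5·19 ≡ 1 (mod 47).

19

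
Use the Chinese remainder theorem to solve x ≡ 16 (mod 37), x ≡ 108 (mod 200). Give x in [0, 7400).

4308

Write x = 16 + 37·k. Then 37·k ≡ 108 − 16 ≡ 92 (mod 200).
Need 37⁻¹ mod 200. Extended Euclid on (200, 37):
200 = 5·37 + 15
37 = 2·15 + 7
15 = 2·7 + 1
7 = 7·1 + 0
Back-substitute:
1 = 15 − 2·7
1 = −2·37 + 5·15
1 = 5·200 − 27·37
37⁻¹ ≡ 173 (mod 200), so k ≡ 173·92 ≡ 116 (mod 200).
x = 16 + 37·116 = 4308.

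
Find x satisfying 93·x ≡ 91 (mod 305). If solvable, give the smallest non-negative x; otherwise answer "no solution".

142

First find gcd(93, 305):
305 = 3×93 + 26
93 = 3×26 + 15
26 = 1×15 + 11
15 = 1×11 + 4
11 = 2×4 + 3
4 = 1×3 + 1
3 = 3×1 + 0
gcd = 1, so a unique solution mod 305 exists.
Back-substitute for the Bézout coefficients:
1 = 4 − 3
1 = −11 + 3·4
1 = 3·15 − 4·11
1 = −4·26 + 7·15
1 = 7·93 − 25·26
1 = −25·305 + 82·93
So 93·(82) ≡ 1 (mod 305), giving 93⁻¹ ≡ 82.
x ≡ 93⁻¹·91 ≡ 82·91 ≡ 142 (mod 305).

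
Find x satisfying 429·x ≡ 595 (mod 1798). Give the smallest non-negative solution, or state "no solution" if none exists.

First find gcd(429, 1798):
1798 = 4×429 + 82
429 = 5×82 + 19
82 = 4×19 + 6
19 = 3×6 + 1
6 = 6×1 + 0
gcd = 1, so a unique solution mod 1798 exists.
Back-substitute for the Bézout coefficients:
1 = 19 − 3·6
1 = −3·82 + 13·19
1 = 13·429 − 68·82
1 = −68·1798 + 285·429
So 429·(285) ≡ 1 (mod 1798), giving 429⁻¹ ≡ 285.
x ≡ 429⁻¹·595 ≡ 285·595 ≡ 563 (mod 1798).

563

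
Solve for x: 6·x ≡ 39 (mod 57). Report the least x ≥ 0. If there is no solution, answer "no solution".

First find gcd(6, 57):
57 = 9×6 + 3
6 = 2×3 + 0
gcd = 3 and 3 | 39, so solutions exist. Divide through by 3: 2x ≡ 13 (mod 19).
Now find 2⁻¹ mod 19:
19 = 9·2 + 1
2 = 2·1 + 0
Back-substitute:
1 = 19 − 9·2
So 2·(-9) ≡ 1 (mod 19), i.e. 2⁻¹ ≡ 10.
Then x ≡ 10·13 ≡ 16 (mod 19); the smallest non-negative solution is x = 16.

16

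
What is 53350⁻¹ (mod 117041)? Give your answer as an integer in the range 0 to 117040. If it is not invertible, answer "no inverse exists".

16649

gcd(117041, 53350) by repeated division:
117041 = 2*53350 + 10341
53350 = 5*10341 + 1645
10341 = 6*1645 + 471
1645 = 3*471 + 232
471 = 2*232 + 7
232 = 33*7 + 1
7 = 7*1 + 0
Since gcd(53350, 117041) = 1, back-substitute to write 1 as a combination:
1 = 232 − 33·7
1 = −33·471 + 67·232
1 = 67·1645 − 234·471
1 = −234·10341 + 1471·1645
1 = 1471·53350 − 7589·10341
1 = −7589·117041 + 16649·53350
So 53350·16649 ≡ 1 (mod 117041).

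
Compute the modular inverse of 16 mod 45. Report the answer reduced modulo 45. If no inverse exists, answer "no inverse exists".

gcd(45, 16) by repeated division:
45 = 2*16 + 13
16 = 1*13 + 3
13 = 4*3 + 1
3 = 3*1 + 0
The gcd is 1. Working backward:
1 = 13 − 4·3
1 = −4·16 + 5·13
1 = 5·45 − 14·16
Thus 16·(-14) ≡ 1 (mod 45); reducing, -14 mod 45 = 31.

31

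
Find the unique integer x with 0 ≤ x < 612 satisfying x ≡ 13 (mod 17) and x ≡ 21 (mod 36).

Write x = 13 + 17·k. Then 17·k ≡ 21 − 13 ≡ 8 (mod 36).
Need 17⁻¹ mod 36. Extended Euclid on (36, 17):
36 = 2·17 + 2
17 = 8·2 + 1
2 = 2·1 + 0
Back-substitute:
1 = 17 − 8·2
1 = −8·36 + 17·17
17⁻¹ ≡ 17 (mod 36), so k ≡ 17·8 ≡ 28 (mod 36).
x = 13 + 17·28 = 489.

489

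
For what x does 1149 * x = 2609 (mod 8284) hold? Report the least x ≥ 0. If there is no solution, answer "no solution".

2021

First find gcd(1149, 8284):
8284 = 7*1149 + 241
1149 = 4*241 + 185
241 = 1*185 + 56
185 = 3*56 + 17
56 = 3*17 + 5
17 = 3*5 + 2
5 = 2*2 + 1
2 = 2*1 + 0
gcd = 1, so a unique solution mod 8284 exists.
Back-substitute for the Bézout coefficients:
1 = 5 − 2·2
1 = −2·17 + 7·5
1 = 7·56 − 23·17
1 = −23·185 + 76·56
1 = 76·241 − 99·185
1 = −99·1149 + 472·241
1 = 472·8284 − 3403·1149
So 1149·(-3403) ≡ 1 (mod 8284), giving 1149⁻¹ ≡ 4881.
x ≡ 1149⁻¹·2609 ≡ 4881·2609 ≡ 2021 (mod 8284).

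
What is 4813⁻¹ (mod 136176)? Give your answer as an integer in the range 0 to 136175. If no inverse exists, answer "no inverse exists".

29029

Extended Euclidean algorithm:
136176 = 28*4813 + 1412
4813 = 3*1412 + 577
1412 = 2*577 + 258
577 = 2*258 + 61
258 = 4*61 + 14
61 = 4*14 + 5
14 = 2*5 + 4
5 = 1*4 + 1
4 = 4*1 + 0
gcd = 1, so the inverse exists. Back-substitute:
1 = 5 − 4
1 = −14 + 3·5
1 = 3·61 − 13·14
1 = −13·258 + 55·61
1 = 55·577 − 123·258
1 = −123·1412 + 301·577
1 = 301·4813 − 1026·1412
1 = −1026·136176 + 29029·4813
So 4813·29029 ≡ 1 (mod 136176).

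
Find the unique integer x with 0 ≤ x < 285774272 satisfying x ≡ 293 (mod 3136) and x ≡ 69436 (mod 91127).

Write x = 293 + 3136·k. Then 3136·k ≡ 69436 − 293 ≡ 69143 (mod 91127).
Need 3136⁻¹ mod 91127. Extended Euclid on (91127, 3136):
91127 = 29×3136 + 183
3136 = 17×183 + 25
183 = 7×25 + 8
25 = 3×8 + 1
8 = 8×1 + 0
Back-substitute:
1 = 25 − 3·8
1 = −3·183 + 22·25
1 = 22·3136 − 377·183
1 = −377·91127 + 10955·3136
3136⁻¹ ≡ 10955 (mod 91127), so k ≡ 10955·69143 ≡ 13941 (mod 91127).
x = 293 + 3136·13941 = 43719269.

43719269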